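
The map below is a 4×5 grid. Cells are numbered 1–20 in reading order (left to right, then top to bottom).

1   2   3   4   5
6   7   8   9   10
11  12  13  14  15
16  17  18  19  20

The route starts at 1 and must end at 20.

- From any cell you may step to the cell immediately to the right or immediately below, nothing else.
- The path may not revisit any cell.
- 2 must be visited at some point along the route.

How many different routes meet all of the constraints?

A right/down-only route from 1 to 20 makes exactly 3 down-moves and 4 right-moves in some order.
With no other constraints that would be C(7,3) = 35 routes.
Split at 2 and multiply the segment counts: 1→2: 1; 2→20: 20; product = 20.
That gives 20 routes.

20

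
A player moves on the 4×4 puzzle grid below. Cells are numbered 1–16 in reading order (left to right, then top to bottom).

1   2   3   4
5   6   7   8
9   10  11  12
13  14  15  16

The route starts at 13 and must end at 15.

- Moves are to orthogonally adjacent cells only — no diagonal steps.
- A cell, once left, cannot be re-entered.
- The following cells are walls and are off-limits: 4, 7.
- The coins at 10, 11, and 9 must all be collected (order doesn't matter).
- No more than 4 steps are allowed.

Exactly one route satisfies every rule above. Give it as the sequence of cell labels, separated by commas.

13, 9, 10, 11, 15

The 4-move cap with required stops at 10, 11, 9 leaves no slack for detours.
Route from 13: up to 9, 2× right (reaching 11), down to 15 — 4 moves in all.
Check: all required cells visited; 4 ≤ 4 moves.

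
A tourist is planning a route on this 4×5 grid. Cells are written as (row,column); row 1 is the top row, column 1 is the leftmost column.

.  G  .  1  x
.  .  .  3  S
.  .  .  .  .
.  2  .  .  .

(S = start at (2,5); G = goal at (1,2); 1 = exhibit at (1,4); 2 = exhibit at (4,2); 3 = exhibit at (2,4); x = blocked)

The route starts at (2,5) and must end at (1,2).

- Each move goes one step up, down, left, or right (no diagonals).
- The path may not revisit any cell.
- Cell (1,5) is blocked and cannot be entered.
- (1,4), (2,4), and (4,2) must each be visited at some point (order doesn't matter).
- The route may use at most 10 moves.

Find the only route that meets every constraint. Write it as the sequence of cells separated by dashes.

(2,5) - (2,4) - (1,4) - (1,3) - (2,3) - (3,3) - (4,3) - (4,2) - (3,2) - (2,2) - (1,2)

The budget equals the shortest possible length, so every move has to be on a shortest route through the required cells.
Route from (2,5): left 1 to (2,4), up 1 to (1,4), left 1 to (1,3), down 3 to (4,3), left 1 to (4,2), up 3 to (1,2) — 10 moves in all.
Check: all required cells visited; 10 ≤ 10 moves.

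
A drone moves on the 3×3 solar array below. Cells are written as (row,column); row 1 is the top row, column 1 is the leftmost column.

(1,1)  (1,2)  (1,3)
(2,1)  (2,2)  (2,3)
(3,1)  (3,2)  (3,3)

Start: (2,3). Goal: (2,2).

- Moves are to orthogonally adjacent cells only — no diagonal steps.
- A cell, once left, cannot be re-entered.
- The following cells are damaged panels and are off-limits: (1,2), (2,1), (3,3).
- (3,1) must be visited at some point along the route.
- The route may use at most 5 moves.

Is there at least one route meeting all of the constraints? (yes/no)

(3,1) must be visited but has only one open neighbour ((3,2)), and it is neither the start nor the goal — the route would have to enter and leave through (3,2), re-entering it.

no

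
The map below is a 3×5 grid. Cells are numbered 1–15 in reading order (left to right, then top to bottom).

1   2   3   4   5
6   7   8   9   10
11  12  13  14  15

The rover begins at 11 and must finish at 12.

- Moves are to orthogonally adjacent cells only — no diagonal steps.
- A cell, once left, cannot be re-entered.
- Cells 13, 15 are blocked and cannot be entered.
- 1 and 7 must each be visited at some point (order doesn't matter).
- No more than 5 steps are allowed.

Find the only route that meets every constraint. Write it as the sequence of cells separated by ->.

11 -> 6 -> 1 -> 2 -> 7 -> 12

Any route must reach 1 and 7 and still end at 12 within 5 moves, so the order of the required stops is forced.
Route from 11: up 2 to 1, right 1 to 2, down 2 to 12 — 5 moves in all.
Check: all required cells visited; 5 ≤ 5 moves.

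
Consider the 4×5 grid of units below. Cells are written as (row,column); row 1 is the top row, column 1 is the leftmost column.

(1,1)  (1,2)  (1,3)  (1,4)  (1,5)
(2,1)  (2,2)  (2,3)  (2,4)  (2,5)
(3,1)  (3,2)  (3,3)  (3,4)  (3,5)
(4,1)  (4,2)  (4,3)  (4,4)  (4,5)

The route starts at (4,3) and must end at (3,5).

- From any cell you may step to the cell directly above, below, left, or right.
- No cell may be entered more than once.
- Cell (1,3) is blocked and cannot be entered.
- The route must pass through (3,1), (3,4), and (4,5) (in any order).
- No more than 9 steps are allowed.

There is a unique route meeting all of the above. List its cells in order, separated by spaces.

The 9-move cap with required stops at (3,1), (3,4), (4,5) leaves no slack for detours.
Route from (4,3): 2× left (reaching (4,1)), up to (3,1), 3× right (reaching (3,4)), down to (4,4), right to (4,5), up to (3,5) — 9 moves in all.
Check: all required cells visited; 9 ≤ 9 moves.

(4,3) (4,2) (4,1) (3,1) (3,2) (3,3) (3,4) (4,4) (4,5) (3,5)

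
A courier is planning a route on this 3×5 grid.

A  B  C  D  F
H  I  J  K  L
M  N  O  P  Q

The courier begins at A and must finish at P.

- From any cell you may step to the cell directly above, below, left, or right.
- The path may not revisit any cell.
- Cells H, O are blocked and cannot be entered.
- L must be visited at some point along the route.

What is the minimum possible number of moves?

7

Any route passes through L somewhere between A and P. Summing Manhattan distances along the two legs (A → L → P) gives a lower bound of 5 + 2 = 7 moves.
A route of 7 moves achieves this: A → B → I → J → K → L → Q → P.
Since 7 matches the lower bound, it is optimal.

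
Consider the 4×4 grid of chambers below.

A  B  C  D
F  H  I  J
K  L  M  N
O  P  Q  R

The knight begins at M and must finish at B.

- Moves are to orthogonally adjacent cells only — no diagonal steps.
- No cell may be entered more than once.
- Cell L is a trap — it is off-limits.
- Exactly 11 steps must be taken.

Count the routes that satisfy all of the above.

Need simple routes of exactly 11 moves from M to B (Manhattan distance 3, so 4 moves are spent on a detour and 4 undoing it).
Enumerating: M I J N R Q P O K F A B | M I J N R Q P O K F H B | M Q P O K F H I J D C B | M Q R N J D C I H F A B | M N R Q P O K F H I C B.
That gives 5 routes.

5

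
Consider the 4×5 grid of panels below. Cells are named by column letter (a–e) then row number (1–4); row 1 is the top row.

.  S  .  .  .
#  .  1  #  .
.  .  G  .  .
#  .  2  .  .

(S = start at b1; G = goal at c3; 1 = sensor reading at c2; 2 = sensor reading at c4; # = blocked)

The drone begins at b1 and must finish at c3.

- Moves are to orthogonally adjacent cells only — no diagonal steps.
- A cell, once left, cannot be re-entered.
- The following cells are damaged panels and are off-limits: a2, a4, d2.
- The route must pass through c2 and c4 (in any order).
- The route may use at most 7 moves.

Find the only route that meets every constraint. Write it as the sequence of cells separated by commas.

Any route must reach c2 and c4 and still end at c3 within 7 moves, so the order of the required stops is forced.
Route from b1: right to c1, down to c2, left to b2, 2× down (reaching b4), right to c4, up to c3 — 7 moves in all.
Check: all required cells visited; 7 ≤ 7 moves.

b1, c1, c2, b2, b3, b4, c4, c3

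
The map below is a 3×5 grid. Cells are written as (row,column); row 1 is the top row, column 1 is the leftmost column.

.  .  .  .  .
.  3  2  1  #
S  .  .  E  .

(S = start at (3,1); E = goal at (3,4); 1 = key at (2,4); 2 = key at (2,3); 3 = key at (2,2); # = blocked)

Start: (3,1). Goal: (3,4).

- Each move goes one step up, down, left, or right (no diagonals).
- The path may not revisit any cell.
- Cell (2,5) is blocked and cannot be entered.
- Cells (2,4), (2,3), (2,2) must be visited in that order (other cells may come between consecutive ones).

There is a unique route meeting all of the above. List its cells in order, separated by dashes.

(3,1) - (2,1) - (1,1) - (1,2) - (1,3) - (1,4) - (2,4) - (2,3) - (2,2) - (3,2) - (3,3) - (3,4)

The waypoints must appear in the order (2,4), (2,3), (2,2), with no cell reused.
Route from (3,1): up 2 to (1,1), right 3 to (1,4), down 1 to (2,4), left 2 to (2,2), down 1 to (3,2), right 2 to (3,4) — 11 moves in all.
Check: order respected (1 at step 6, 2 at step 7, 3 at step 8).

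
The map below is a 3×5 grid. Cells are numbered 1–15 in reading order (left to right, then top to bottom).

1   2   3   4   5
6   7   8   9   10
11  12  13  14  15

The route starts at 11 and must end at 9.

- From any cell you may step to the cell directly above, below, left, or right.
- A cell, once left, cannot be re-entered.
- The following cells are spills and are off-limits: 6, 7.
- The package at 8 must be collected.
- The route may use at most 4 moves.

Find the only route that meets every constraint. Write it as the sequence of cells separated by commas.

11, 12, 13, 8, 9

The 4-move cap with required stops at 8 leaves no slack for detours.
Route from 11: right 2 to 13, up 1 to 8, right 1 to 9 — 4 moves in all.
Check: all required cells visited; 4 ≤ 4 moves.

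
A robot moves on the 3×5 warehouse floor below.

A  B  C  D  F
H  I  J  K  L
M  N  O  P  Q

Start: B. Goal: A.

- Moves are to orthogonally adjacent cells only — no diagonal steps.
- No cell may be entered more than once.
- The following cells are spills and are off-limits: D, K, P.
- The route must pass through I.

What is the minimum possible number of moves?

3

Any route passes through I somewhere between B and A. Summing Manhattan distances along the two legs (B → I → A) gives a lower bound of 1 + 2 = 3 moves.
A route of 3 moves achieves this: B → I → H → A.
Since 3 matches the lower bound, it is optimal.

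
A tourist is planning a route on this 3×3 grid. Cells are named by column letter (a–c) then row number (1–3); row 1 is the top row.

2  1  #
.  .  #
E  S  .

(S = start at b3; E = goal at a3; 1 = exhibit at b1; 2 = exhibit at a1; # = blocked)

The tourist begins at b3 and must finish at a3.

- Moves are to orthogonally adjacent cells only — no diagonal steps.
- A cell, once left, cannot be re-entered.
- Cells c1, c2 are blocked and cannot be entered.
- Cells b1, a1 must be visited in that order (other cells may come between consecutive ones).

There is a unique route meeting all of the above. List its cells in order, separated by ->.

The waypoints must appear in the order b1, a1, with no cell reused.
Route from b3: 2× up (reaching b1), left to a1, 2× down (reaching a3) — 5 moves in all.
Check: order respected (1 at step 2, 2 at step 3).

b3 -> b2 -> b1 -> a1 -> a2 -> a3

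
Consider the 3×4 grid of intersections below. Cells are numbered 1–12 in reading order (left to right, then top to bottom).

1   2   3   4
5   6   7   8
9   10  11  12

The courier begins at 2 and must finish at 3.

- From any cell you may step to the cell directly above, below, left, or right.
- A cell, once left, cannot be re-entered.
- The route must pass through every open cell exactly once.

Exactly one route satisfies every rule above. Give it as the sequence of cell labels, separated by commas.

2, 1, 5, 9, 10, 6, 7, 11, 12, 8, 4, 3

Need to visit all 12 open cells exactly once, starting at 2 and ending at 3.
Cell 1 has only two open neighbours (5 and 2), so the path must pass straight through it: one of those is the cell it's entered from and the other is where it exits.
Route from 2: left to 1, 2× down (reaching 9), right to 10, up to 6, right to 7, down to 11, right to 12, 2× up (reaching 4), left to 3 — 11 moves in all.
Check: all 12 open cells covered.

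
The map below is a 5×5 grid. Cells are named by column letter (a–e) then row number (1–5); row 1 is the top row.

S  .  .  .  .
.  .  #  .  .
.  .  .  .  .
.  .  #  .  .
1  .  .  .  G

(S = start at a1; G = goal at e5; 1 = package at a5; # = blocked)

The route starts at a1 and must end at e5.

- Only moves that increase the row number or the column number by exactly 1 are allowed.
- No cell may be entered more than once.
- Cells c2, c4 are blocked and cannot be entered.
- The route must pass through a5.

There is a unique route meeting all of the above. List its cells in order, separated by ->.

Moves only go right or down, so the column and row indices never decrease.
Route from a1: down 4 to a5, right 4 to e5 — 8 moves in all.
Check: all required cells visited.

a1 -> a2 -> a3 -> a4 -> a5 -> b5 -> c5 -> d5 -> e5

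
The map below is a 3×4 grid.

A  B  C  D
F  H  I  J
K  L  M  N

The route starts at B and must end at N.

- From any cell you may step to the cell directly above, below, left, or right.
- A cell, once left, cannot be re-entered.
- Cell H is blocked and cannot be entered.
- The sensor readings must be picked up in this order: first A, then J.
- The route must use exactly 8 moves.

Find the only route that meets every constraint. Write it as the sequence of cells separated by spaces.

B A F K L M I J N

The waypoints must appear in the order A, J, with no cell reused.
Route from B: left 1 to A, down 2 to K, right 2 to M, up 1 to I, right 1 to J, down 1 to N — 8 moves in all.
Check: order respected (A at step 1, J at step 7); 8 moves as required.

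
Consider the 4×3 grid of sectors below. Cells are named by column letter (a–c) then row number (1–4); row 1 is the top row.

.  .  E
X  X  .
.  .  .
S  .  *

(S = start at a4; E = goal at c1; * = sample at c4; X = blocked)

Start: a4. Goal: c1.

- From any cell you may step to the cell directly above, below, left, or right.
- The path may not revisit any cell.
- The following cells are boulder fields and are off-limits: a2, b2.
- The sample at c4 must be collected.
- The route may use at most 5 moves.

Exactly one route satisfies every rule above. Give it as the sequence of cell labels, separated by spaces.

a4 b4 c4 c3 c2 c1

The budget equals the shortest possible length, so every move has to be on a shortest route through the required cells.
Route from a4: right 2 to c4, up 3 to c1 — 5 moves in all.
Check: all required cells visited; 5 ≤ 5 moves.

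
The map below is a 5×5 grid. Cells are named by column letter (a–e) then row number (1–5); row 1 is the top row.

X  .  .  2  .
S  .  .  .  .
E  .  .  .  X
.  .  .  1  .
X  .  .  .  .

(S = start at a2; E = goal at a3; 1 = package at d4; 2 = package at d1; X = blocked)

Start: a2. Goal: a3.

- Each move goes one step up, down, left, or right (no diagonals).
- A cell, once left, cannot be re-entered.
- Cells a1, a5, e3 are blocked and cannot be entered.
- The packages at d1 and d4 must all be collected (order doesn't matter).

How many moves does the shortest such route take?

11

Any route passes through d1 and d4 in some order between a2 and a3. Summing Manhattan distances along each leg and taking the cheapest ordering (a2 → d1 → d4 → a3) gives a lower bound of 4 + 3 + 4 = 11 moves.
A route of 11 moves achieves this: a2 → b2 → b1 → c1 → d1 → d2 → d3 → d4 → c4 → c3 → b3 → a3.
Since 11 matches the lower bound, it is optimal.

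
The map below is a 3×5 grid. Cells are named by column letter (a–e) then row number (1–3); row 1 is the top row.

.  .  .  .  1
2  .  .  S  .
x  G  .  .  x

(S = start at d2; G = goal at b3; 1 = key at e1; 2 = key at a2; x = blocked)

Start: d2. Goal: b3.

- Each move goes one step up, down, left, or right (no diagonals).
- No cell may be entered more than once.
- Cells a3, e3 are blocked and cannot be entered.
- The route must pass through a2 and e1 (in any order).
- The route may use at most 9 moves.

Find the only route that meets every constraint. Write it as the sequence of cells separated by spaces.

Any route must reach a2 and e1 and still end at b3 within 9 moves, so the order of the required stops is forced.
Route from d2: right 1 to e2, up 1 to e1, left 4 to a1, down 1 to a2, right 1 to b2, down 1 to b3 — 9 moves in all.
Check: all required cells visited; 9 ≤ 9 moves.

d2 e2 e1 d1 c1 b1 a1 a2 b2 b3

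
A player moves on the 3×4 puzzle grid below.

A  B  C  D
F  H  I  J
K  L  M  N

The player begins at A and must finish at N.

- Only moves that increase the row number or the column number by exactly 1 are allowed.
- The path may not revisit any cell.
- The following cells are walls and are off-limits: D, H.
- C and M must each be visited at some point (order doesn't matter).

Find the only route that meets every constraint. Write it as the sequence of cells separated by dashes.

Moves only go right or down, so the column and row indices never decrease.
Route from A: right 2 to C, down 2 to M, right 1 to N — 5 moves in all.
Check: all required cells visited.

A - B - C - I - M - N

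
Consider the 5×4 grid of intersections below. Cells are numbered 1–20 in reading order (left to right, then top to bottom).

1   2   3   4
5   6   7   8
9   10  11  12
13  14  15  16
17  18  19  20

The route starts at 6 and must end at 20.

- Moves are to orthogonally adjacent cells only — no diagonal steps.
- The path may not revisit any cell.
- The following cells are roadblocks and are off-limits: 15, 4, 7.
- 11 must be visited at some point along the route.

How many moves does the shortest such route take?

5

Any route passes through 11 somewhere between 6 and 20. Summing Manhattan distances along the two legs (6 → 11 → 20) gives a lower bound of 2 + 3 = 5 moves.
A route of 5 moves achieves this: 6 → 10 → 11 → 12 → 16 → 20.
Since 5 matches the lower bound, it is optimal.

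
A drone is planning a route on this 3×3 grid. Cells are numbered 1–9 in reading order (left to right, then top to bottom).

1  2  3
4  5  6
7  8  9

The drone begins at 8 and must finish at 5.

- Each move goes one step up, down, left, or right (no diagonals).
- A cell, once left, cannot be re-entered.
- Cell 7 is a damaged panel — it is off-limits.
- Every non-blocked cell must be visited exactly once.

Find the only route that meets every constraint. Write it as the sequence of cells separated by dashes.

Need to visit all 8 open cells exactly once, starting at 8 and ending at 5.
Cell 3 has only two open neighbours (6 and 2), so the path must pass straight through it: one of those is the cell it's entered from and the other is where it exits.
Route from 8: right to 9, 2× up (reaching 3), 2× left (reaching 1), down to 4, right to 5 — 7 moves in all.
Check: all 8 open cells covered.

8 - 9 - 6 - 3 - 2 - 1 - 4 - 5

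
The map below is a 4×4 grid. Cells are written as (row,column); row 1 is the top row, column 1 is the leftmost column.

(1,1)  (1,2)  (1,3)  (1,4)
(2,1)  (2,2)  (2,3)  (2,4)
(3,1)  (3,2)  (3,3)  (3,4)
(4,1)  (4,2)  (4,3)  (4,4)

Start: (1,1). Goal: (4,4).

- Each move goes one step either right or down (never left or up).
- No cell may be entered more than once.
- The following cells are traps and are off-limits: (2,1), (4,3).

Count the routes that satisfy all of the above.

A right/down-only route from (1,1) to (4,4) makes exactly 3 down-moves and 3 right-moves in some order.
With no other constraints that would be C(6,3) = 20 routes.
Subtract routes through each blocked cell (inclusion–exclusion for overlaps): − through (2,1): 10 − through (4,3): 10 + through (2,1)&(4,3): 6 → 6.
That gives 6 routes.

6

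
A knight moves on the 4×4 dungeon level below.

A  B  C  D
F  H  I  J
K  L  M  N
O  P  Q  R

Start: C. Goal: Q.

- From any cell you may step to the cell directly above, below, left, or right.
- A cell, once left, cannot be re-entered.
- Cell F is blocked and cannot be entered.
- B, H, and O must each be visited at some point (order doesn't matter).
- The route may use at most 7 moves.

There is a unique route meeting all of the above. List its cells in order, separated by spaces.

C B H L K O P Q

The 7-move cap with required stops at B, H, O leaves no slack for detours.
Route from C: left to B, 2× down (reaching L), left to K, down to O, 2× right (reaching Q) — 7 moves in all.
Check: all required cells visited; 7 ≤ 7 moves.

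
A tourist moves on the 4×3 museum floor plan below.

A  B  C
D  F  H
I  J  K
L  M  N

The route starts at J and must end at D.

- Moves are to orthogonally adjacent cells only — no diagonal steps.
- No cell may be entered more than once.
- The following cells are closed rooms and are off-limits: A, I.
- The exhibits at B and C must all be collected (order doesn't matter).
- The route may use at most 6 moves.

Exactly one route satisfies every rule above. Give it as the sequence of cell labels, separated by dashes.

The budget equals the shortest possible length, so every move has to be on a shortest route through the required cells.
Route from J: right to K, 2× up (reaching C), left to B, down to F, left to D — 6 moves in all.
Check: all required cells visited; 6 ≤ 6 moves.

J - K - H - C - B - F - D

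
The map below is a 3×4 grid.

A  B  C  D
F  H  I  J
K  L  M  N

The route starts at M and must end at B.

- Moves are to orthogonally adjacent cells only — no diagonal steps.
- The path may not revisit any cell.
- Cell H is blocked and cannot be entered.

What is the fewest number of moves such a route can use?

3

The Manhattan distance from M to B is |3−1| + |3−2| = 3, so at least 3 moves are needed.
A route of 3 moves achieves this: M → I → C → B.
Since 3 matches the lower bound, it is optimal.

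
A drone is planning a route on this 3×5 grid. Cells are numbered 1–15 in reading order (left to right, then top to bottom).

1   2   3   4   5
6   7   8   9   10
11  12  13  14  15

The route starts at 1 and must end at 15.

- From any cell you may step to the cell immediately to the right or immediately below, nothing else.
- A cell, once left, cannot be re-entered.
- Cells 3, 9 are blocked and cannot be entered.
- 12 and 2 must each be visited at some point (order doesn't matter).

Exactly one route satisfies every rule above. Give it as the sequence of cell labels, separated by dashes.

Moves only go right or down, so the column and row indices never decrease.
Route from 1: right to 2, 2× down (reaching 12), 3× right (reaching 15) — 6 moves in all.
Check: all required cells visited.

1 - 2 - 7 - 12 - 13 - 14 - 15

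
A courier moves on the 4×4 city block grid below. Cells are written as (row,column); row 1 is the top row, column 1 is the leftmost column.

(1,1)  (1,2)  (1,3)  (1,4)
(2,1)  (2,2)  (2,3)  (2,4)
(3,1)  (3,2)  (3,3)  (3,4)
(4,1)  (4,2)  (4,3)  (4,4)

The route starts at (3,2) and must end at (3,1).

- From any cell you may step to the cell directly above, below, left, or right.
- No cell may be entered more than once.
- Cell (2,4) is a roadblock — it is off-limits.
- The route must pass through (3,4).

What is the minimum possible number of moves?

7

Any route passes through (3,4) somewhere between (3,2) and (3,1). Summing Manhattan distances along the two legs ((3,2) → (3,4) → (3,1)) gives a lower bound of 2 + 3 = 5 moves.
The shortest route satisfying every rule uses 7 moves: (3,2) → (3,3) → (3,4) → (4,4) → (4,3) → (4,2) → (4,1) → (3,1).
The bound of 5 isn't tight here; checking systematically, no route of length 5 through 6 satisfies every constraint, so 7 is the minimum.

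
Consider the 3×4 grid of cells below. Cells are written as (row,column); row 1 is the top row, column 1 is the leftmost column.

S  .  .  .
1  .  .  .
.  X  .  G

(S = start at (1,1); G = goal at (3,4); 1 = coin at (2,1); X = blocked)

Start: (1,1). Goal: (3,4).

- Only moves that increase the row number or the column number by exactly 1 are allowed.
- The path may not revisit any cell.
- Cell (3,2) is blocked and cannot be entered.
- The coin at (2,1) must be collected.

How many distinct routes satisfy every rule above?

2

A right/down-only route from (1,1) to (3,4) makes exactly 2 down-moves and 3 right-moves in some order.
With no other constraints that would be C(5,2) = 10 routes.
Split at (2,1) and multiply the segment counts (each segment already excludes blocked cells): (1,1)→(2,1): 1; (2,1)→(3,4): 2; product = 2.
That gives 2 routes.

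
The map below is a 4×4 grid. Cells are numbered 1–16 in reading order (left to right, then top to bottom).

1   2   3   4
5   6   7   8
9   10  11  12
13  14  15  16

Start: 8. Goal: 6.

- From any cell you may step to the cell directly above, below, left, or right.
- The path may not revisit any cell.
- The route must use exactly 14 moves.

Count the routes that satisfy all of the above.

Need simple routes of exactly 14 moves from 8 to 6 (Manhattan distance 2, so 6 moves are spent on a detour and 6 undoing it).
Branch systematically from the start, pruning whenever the remaining move budget drops below the Manhattan distance to 6 or differs from it in parity. Grouping the completions by first move — via 4: 5; via 12: 4; via 7: 1 — and summing: 5 + 4 + 1 = 10.
That gives 10 routes.

10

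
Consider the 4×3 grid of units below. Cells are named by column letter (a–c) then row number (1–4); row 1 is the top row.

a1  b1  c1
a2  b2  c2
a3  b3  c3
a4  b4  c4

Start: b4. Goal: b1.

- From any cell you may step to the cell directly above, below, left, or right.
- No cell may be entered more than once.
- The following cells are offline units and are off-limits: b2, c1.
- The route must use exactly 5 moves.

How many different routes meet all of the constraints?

2

Need simple routes of exactly 5 moves from b4 to b1 (Manhattan distance 3, so 1 moves are spent on a detour and 1 undoing it).
Enumerating: b4 b3 a3 a2 a1 b1 | b4 a4 a3 a2 a1 b1.
That gives 2 routes.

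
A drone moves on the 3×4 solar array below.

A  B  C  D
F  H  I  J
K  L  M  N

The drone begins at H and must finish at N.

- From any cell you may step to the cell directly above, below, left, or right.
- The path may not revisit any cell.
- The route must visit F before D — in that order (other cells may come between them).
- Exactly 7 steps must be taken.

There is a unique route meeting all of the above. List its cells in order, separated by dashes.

The waypoints must appear in the order F, D, with no cell reused.
Route from H: left 1 to F, up 1 to A, right 3 to D, down 2 to N — 7 moves in all.
Check: order respected (F at step 1, D at step 5); 7 moves as required.

H - F - A - B - C - D - J - N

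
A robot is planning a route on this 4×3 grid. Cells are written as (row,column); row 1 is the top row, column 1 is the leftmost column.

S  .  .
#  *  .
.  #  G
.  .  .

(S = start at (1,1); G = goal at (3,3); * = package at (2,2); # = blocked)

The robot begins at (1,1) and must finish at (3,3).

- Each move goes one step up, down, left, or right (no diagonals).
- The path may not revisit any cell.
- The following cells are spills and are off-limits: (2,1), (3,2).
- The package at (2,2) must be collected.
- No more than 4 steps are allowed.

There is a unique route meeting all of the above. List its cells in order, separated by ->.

Any route must reach (2,2) and still end at (3,3) within 4 moves, so the order of the required stops is forced.
Route from (1,1): right 1 to (1,2), down 1 to (2,2), right 1 to (2,3), down 1 to (3,3) — 4 moves in all.
Check: all required cells visited; 4 ≤ 4 moves.

(1,1) -> (1,2) -> (2,2) -> (2,3) -> (3,3)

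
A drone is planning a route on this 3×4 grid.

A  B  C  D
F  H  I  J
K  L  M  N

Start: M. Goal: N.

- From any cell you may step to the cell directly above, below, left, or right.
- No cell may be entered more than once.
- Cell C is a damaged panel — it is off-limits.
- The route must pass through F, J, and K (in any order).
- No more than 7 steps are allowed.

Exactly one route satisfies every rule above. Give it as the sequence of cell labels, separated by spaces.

Any route must reach F, J, and K and still end at N within 7 moves, so the order of the required stops is forced.
Route from M: 2× left (reaching K), up to F, 3× right (reaching J), down to N — 7 moves in all.
Check: all required cells visited; 7 ≤ 7 moves.

M L K F H I J N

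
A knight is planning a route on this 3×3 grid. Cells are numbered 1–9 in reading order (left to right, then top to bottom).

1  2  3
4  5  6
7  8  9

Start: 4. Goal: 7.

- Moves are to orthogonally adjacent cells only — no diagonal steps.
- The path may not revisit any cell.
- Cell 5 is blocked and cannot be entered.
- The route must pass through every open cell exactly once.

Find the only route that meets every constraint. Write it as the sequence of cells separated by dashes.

Need to visit all 8 open cells exactly once, starting at 4 and ending at 7.
Route from 4: up to 1, 2× right (reaching 3), 2× down (reaching 9), 2× left (reaching 7) — 7 moves in all.
Check: all 8 open cells covered.

4 - 1 - 2 - 3 - 6 - 9 - 8 - 7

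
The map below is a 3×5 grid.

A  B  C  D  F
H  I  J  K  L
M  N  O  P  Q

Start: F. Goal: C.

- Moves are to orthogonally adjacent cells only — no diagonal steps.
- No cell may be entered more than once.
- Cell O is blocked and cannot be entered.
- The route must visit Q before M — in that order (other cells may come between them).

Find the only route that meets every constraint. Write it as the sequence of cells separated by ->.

The waypoints must appear in the order Q, M, with no cell reused.
Route from F: 2× down (reaching Q), left to P, up to K, 2× left (reaching I), down to N, left to M, 2× up (reaching A), 2× right (reaching C) — 12 moves in all.
Check: order respected (Q at step 2, M at step 8).

F -> L -> Q -> P -> K -> J -> I -> N -> M -> H -> A -> B -> C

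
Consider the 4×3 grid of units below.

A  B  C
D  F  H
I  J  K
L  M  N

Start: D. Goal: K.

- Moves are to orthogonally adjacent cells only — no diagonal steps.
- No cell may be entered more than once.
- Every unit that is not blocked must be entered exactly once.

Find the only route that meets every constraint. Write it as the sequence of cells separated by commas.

Need to visit all 12 open cells exactly once, starting at D and ending at K.
Route from D: up 1 to A, right 2 to C, down 1 to H, left 1 to F, down 1 to J, left 1 to I, down 1 to L, right 2 to N, up 1 to K — 11 moves in all.
Check: all 12 open cells covered.

D, A, B, C, H, F, J, I, L, M, N, K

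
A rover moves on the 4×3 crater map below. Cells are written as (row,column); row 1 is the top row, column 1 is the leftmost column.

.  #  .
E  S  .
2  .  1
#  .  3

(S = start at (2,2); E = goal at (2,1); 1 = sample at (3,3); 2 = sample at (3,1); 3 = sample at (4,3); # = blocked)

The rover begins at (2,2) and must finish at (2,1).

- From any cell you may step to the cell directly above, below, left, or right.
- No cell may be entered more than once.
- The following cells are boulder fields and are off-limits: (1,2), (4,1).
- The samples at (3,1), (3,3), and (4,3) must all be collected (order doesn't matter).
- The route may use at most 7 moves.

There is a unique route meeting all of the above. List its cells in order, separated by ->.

(2,2) -> (2,3) -> (3,3) -> (4,3) -> (4,2) -> (3,2) -> (3,1) -> (2,1)

The budget equals the shortest possible length, so every move has to be on a shortest route through the required cells.
Route from (2,2): right 1 to (2,3), down 2 to (4,3), left 1 to (4,2), up 1 to (3,2), left 1 to (3,1), up 1 to (2,1) — 7 moves in all.
Check: all required cells visited; 7 ≤ 7 moves.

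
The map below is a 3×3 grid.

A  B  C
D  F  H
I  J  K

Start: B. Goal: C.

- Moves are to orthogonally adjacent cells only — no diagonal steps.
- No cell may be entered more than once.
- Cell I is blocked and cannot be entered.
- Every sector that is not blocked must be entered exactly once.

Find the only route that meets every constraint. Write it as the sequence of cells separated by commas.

B, A, D, F, J, K, H, C

Need to visit all 8 open cells exactly once, starting at B and ending at C.
Route from B: left 1 to A, down 1 to D, right 1 to F, down 1 to J, right 1 to K, up 2 to C — 7 moves in all.
Check: all 8 open cells covered.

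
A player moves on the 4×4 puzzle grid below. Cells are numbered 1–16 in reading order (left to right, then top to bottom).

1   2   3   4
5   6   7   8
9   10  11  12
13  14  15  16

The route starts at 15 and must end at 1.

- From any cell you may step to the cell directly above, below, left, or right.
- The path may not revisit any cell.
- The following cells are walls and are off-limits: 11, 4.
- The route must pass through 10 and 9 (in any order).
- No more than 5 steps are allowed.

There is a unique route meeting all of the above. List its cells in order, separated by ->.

Any route must reach 10 and 9 and still end at 1 within 5 moves, so the order of the required stops is forced.
Route from 15: left to 14, up to 10, left to 9, 2× up (reaching 1) — 5 moves in all.
Check: all required cells visited; 5 ≤ 5 moves.

15 -> 14 -> 10 -> 9 -> 5 -> 1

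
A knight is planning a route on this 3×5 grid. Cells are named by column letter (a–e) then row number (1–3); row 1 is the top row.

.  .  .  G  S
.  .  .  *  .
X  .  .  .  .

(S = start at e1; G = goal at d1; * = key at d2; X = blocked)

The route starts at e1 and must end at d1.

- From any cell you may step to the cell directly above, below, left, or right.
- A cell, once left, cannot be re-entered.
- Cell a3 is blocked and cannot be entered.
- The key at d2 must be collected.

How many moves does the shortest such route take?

Any route passes through d2 somewhere between e1 and d1. Summing Manhattan distances along the two legs (e1 → d2 → d1) gives a lower bound of 2 + 1 = 3 moves.
A route of 3 moves achieves this: e1 → e2 → d2 → d1.
Since 3 matches the lower bound, it is optimal.

3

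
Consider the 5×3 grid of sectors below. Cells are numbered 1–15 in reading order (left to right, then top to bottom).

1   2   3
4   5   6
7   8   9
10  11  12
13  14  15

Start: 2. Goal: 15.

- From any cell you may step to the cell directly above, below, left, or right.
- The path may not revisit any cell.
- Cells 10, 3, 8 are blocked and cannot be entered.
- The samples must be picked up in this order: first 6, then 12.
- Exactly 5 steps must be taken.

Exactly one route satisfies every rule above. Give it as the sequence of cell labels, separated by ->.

The waypoints must appear in the order 6, 12, with no cell reused.
Route from 2: down 1 to 5, right 1 to 6, down 3 to 15 — 5 moves in all.
Check: order respected (6 at step 2, 12 at step 4); 5 moves as required.

2 -> 5 -> 6 -> 9 -> 12 -> 15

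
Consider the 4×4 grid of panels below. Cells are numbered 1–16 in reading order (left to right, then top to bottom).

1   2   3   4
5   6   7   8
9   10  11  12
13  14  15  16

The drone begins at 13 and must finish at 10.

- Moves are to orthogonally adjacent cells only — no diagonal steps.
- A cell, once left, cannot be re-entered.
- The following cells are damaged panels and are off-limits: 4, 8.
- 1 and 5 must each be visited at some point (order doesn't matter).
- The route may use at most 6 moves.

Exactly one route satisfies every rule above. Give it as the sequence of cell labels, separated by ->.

13 -> 9 -> 5 -> 1 -> 2 -> 6 -> 10

Any route must reach 1 and 5 and still end at 10 within 6 moves, so the order of the required stops is forced.
Route from 13: up 3 to 1, right 1 to 2, down 2 to 10 — 6 moves in all.
Check: all required cells visited; 6 ≤ 6 moves.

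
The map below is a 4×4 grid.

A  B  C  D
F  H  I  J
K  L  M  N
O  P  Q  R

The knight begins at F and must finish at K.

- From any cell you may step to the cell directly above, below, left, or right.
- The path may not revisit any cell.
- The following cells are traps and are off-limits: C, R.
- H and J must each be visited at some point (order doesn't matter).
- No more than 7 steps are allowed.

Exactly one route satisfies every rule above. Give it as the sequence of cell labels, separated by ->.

Any route must reach H and J and still end at K within 7 moves, so the order of the required stops is forced.
Route from F: right 3 to J, down 1 to N, left 3 to K — 7 moves in all.
Check: all required cells visited; 7 ≤ 7 moves.

F -> H -> I -> J -> N -> M -> L -> K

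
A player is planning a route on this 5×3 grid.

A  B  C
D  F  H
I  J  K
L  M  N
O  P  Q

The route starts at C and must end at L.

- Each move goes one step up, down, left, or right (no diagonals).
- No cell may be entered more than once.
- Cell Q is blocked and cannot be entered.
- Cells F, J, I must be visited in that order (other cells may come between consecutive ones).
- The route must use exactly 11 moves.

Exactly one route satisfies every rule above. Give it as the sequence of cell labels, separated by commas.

C, B, A, D, F, H, K, N, M, J, I, L

The waypoints must appear in the order F, J, I, with no cell reused.
Route from C: 2× left (reaching A), down to D, 2× right (reaching H), 2× down (reaching N), left to M, up to J, left to I, down to L — 11 moves in all.
Check: order respected (F at step 4, J at step 9, I at step 10); 11 moves as required.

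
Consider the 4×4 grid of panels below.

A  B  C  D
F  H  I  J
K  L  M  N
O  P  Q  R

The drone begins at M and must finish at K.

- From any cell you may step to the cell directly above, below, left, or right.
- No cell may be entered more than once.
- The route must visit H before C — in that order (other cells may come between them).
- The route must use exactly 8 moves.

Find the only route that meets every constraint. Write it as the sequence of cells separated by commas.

The waypoints must appear in the order H, C, with no cell reused.
Route from M: left 1 to L, up 1 to H, right 1 to I, up 1 to C, left 2 to A, down 2 to K — 8 moves in all.
Check: order respected (H at step 2, C at step 4); 8 moves as required.

M, L, H, I, C, B, A, F, K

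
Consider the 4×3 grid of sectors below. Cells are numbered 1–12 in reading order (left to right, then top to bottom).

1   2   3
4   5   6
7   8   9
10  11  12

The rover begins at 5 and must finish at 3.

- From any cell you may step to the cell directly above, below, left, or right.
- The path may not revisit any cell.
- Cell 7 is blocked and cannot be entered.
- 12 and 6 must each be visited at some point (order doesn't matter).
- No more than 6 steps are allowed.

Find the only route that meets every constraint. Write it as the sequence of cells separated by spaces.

The budget equals the shortest possible length, so every move has to be on a shortest route through the required cells.
Route from 5: 2× down (reaching 11), right to 12, 3× up (reaching 3) — 6 moves in all.
Check: all required cells visited; 6 ≤ 6 moves.

5 8 11 12 9 6 3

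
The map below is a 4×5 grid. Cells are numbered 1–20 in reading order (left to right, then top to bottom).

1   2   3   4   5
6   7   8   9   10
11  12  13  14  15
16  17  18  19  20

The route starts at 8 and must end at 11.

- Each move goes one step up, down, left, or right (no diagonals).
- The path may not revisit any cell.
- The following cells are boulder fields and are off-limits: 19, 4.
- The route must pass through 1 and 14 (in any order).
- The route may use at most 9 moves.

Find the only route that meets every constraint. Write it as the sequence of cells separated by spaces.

8 9 14 13 12 7 2 1 6 11

The budget equals the shortest possible length, so every move has to be on a shortest route through the required cells.
Route from 8: right 1 to 9, down 1 to 14, left 2 to 12, up 2 to 2, left 1 to 1, down 2 to 11 — 9 moves in all.
Check: all required cells visited; 9 ≤ 9 moves.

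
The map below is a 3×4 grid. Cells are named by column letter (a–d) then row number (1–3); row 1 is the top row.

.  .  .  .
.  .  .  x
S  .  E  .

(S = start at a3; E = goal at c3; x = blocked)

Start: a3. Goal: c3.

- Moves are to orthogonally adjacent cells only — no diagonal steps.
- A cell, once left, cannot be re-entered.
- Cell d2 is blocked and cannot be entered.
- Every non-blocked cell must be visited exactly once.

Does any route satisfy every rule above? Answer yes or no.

no

Cell d1 has only one open neighbour but is neither the start nor the goal, so a Hamiltonian route would have to both enter and leave it through the same neighbour — impossible without revisiting.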